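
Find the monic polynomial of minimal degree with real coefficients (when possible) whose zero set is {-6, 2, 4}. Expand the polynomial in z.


The polynomial is p(z) = ∏_{α ∈ S} (z − α), where S = {-6, 2, 4}.
Expanding the product yields: p(z) = z^3 -28·z + 48.
The resulting polynomial has degree 3 and real coefficients as required.

p(z) = z^3 -28·z + 48.


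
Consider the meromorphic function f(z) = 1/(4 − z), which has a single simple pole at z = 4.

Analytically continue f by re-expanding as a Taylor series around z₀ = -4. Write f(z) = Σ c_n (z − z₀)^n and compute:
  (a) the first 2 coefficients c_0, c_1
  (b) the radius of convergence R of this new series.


Let w = z − z₀, so z = z₀ + w.
Then 4 − z = 4 − (z₀ + w) = (4 − z₀) − w = 8 − w.
f(z) = 1/(8 − w) = (1/(8)) · 1/(1 − w/(8)) = Σ_{n≥0} w^n / (8)^(n+1).
So c_n = 1/(8)^(n+1):
  c_0 = 1/(8)^1 = 1/8.
  c_1 = 1/(8)^2 = 1/64.
The series is valid for |w/d| < 1, i.e. |z − z₀| < |d|.
Radius of convergence: R = |4 − z₀| = |8| = 8 (distance from z₀ to the singularity z = 4).

c_0 = 1/8, c_1 = 1/64; R = 8.


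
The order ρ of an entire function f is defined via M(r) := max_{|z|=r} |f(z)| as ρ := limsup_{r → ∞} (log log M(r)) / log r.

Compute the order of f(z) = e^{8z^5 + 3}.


|e^{8z^5 + 3}| = e^{Re(8·z^5) + 3} ≤ e^{8|z|^5 + 3} = e^{8r^5 + 3} on |z| = r, so ρ ≤ 5. Choosing z on |z|=r so that 8·z^5 is real positive (always possible by picking arg z appropriately) gives |f(z)| = e^{8r^5 + 3}, matching the bound. The additive constant 3 does not affect log log M(r) ~ 5·log r. Hence ρ = 5.
Therefore ρ = 5.

Order ρ = 5.


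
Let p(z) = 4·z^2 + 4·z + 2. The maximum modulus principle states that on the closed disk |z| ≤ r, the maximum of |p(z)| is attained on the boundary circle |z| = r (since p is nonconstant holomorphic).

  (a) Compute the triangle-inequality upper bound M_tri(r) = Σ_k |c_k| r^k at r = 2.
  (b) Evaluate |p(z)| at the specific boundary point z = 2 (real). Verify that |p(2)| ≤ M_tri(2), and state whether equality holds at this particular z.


Coefficients: c_0 = 2, c_1 = 4, c_2 = 4. Radius r = 2.
Part (a). Triangle bound: M_tri(r) = Σ_k |c_k| r^k
  = |2|·2^0 + |4|·2^1 + |4|·2^2
  = 2 + 8 + 16 = 26.
This bounds M(r) := max_{|z|=r} |p(z)| from above; equality holds iff all terms c_k z^k can be made to align in phase at a single z on |z|=r.
Part (b). At z = 2 (real, on the circle |z| = r):
  p(2) = (2)·2^0 + (4)·2^1 + (4)·2^2 = 26.
  |p(2)| = 26.
Since all nonzero coefficients share the same sign, |p(2)| = 26 = M_tri(2); the triangle bound is attained at z = 2, so in fact M(r) = 26.

M_tri(2) = 26; |p(2)| = 26; equality at z=2: yes.


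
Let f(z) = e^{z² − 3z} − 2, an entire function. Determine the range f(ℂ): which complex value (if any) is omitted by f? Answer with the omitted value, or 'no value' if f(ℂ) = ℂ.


Little Picard bounds the complement of f(ℂ) to at most one point.
The exponent g(z) = z² − 3z is a nonconstant polynomial, hence surjective onto ℂ. So e^{g(z)} takes every value in {e^w : w ∈ ℂ} = ℂ ∖ {0}. Adding -2 shifts the range to ℂ ∖ {-2}. f omits exactly -2.

Omitted value: -2.


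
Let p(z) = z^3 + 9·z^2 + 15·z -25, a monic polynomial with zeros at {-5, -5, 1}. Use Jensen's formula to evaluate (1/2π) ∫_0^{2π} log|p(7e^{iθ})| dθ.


Zeros: -5, -5, 1; r = 7.
Inside |z| < r: -5, -5, 1. Outside (|z| ≥ r): ∅.
p(0) = -25, so log|p(0)| = log(25) = 3.2189.
Apply Jensen: I(r) = log|p(0)| + Σ_k log(r/|z_k|), summed over zeros inside |z| < r.
  log(r/|z_k|) for z_k = -5: log(7/5) = 0.3365
  log(r/|z_k|) for z_k = -5: log(7/5) = 0.3365
  log(r/|z_k|) for z_k = 1: log(7/1) = 1.9459
Sum over inside zeros: 2.6189.
I(r) = log|p(0)| + (inside sum) = 3.2189 + 2.6189 = 5.8377.
Closed form (all zeros inside, monic): I(r) = n·log(r) = 3·log(7) = 5.8377. ✓

I(r) ≈ 5.8377.


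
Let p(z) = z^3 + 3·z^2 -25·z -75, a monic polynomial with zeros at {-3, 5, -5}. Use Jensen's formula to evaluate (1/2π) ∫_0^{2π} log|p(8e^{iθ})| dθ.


Zeros: -5, -3, 5; r = 8.
Inside |z| < r: -5, -3, 5. Outside (|z| ≥ r): ∅.
p(0) = -75, so log|p(0)| = log(75) = 4.3175.
Apply Jensen: I(r) = log|p(0)| + Σ_k log(r/|z_k|), summed over zeros inside |z| < r.
  log(r/|z_k|) for z_k = -3: log(8/3) = 0.9808
  log(r/|z_k|) for z_k = 5: log(8/5) = 0.4700
  log(r/|z_k|) for z_k = -5: log(8/5) = 0.4700
Sum over inside zeros: 1.9208.
I(r) = log|p(0)| + (inside sum) = 4.3175 + 1.9208 = 6.2383.
Closed form (all zeros inside, monic): I(r) = n·log(r) = 3·log(8) = 6.2383. ✓

I(r) ≈ 6.2383.


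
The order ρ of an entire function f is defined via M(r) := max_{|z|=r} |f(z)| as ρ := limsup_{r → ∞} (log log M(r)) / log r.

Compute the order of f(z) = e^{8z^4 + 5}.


|e^{8z^4 + 5}| = e^{Re(8·z^4) + 5} ≤ e^{8|z|^4 + 5} = e^{8r^4 + 5} on |z| = r, so ρ ≤ 4. Choosing z on |z|=r so that 8·z^4 is real positive (always possible by picking arg z appropriately) gives |f(z)| = e^{8r^4 + 5}, matching the bound. The additive constant 5 does not affect log log M(r) ~ 4·log r. Hence ρ = 4.
Therefore ρ = 4.

Order ρ = 4.


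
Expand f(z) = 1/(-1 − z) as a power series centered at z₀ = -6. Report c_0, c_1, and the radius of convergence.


Let w = z − z₀, so z = z₀ + w.
Then -1 − z = -1 − (z₀ + w) = (-1 − z₀) − w = 5 − w.
f(z) = 1/(5 − w) = (1/(5)) · 1/(1 − w/(5)) = Σ_{n≥0} w^n / (5)^(n+1).
So c_n = 1/(5)^(n+1):
  c_0 = 1/(5)^1 = 1/5.
  c_1 = 1/(5)^2 = 1/25.
The series is valid for |w/d| < 1, i.e. |z − z₀| < |d|.
Radius of convergence: R = |-1 − z₀| = |5| = 5 (distance from z₀ to the singularity z = -1).

c_0 = 1/5, c_1 = 1/25; R = 5.


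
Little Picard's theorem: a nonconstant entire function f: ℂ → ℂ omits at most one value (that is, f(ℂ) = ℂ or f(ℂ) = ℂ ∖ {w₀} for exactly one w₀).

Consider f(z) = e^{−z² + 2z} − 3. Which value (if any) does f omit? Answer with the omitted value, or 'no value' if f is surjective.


Little Picard bounds the complement of f(ℂ) to at most one point.
The exponent g(z) = −z² + 2z is a nonconstant polynomial, hence surjective onto ℂ. So e^{g(z)} takes every value in {e^w : w ∈ ℂ} = ℂ ∖ {0}. Adding -3 shifts the range to ℂ ∖ {-3}. f omits exactly -3.

Omitted value: -3.


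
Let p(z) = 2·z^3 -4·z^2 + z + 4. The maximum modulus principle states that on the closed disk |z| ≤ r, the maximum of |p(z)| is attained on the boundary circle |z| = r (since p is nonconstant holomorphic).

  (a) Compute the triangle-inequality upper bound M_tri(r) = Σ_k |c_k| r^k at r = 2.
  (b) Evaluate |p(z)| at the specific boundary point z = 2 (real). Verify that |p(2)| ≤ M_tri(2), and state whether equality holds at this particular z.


Coefficients: c_0 = 4, c_1 = 1, c_2 = -4, c_3 = 2. Radius r = 2.
Part (a). Triangle bound: M_tri(r) = Σ_k |c_k| r^k
  = |4|·2^0 + |1|·2^1 + |-4|·2^2 + |2|·2^3
  = 4 + 2 + 16 + 16 = 38.
This bounds M(r) := max_{|z|=r} |p(z)| from above; equality holds iff all terms c_k z^k can be made to align in phase at a single z on |z|=r.
Part (b). At z = 2 (real, on the circle |z| = r):
  p(2) = (4)·2^0 + (1)·2^1 + (-4)·2^2 + (2)·2^3 = 6.
  |p(2)| = 6.
Check: |p(2)| = 6 ≤ 38 = M_tri(2). ✓ Equality does not hold at z = 2 (the coefficients have mixed signs, so the terms do not all align in phase there).

M_tri(2) = 38; |p(2)| = 6; equality at z=2: no.


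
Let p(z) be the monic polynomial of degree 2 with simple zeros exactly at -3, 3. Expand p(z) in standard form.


The polynomial is p(z) = ∏_{α ∈ S} (z − α), where S = {-3, 3}.
Expanding the product yields: p(z) = z^2 -9.
The resulting polynomial has degree 2 and real coefficients as required.

p(z) = z^2 -9.


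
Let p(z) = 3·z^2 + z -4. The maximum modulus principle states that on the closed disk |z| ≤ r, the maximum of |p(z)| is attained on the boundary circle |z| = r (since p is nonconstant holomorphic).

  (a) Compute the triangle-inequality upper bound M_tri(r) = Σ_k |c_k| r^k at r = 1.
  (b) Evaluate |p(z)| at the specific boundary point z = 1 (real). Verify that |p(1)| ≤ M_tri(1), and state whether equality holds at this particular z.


Coefficients: c_0 = -4, c_1 = 1, c_2 = 3. Radius r = 1.
Part (a). Triangle bound: M_tri(r) = Σ_k |c_k| r^k
  = |-4|·1^0 + |1|·1^1 + |3|·1^2
  = 4 + 1 + 3 = 8.
This bounds M(r) := max_{|z|=r} |p(z)| from above; equality holds iff all terms c_k z^k can be made to align in phase at a single z on |z|=r.
Part (b). At z = 1 (real, on the circle |z| = r):
  p(1) = (-4)·1^0 + (1)·1^1 + (3)·1^2 = 0.
  |p(1)| = 0.
Check: |p(1)| = 0 ≤ 8 = M_tri(1). ✓ Equality does not hold at z = 1 (the coefficients have mixed signs, so the terms do not all align in phase there).

M_tri(1) = 8; |p(1)| = 0; equality at z=1: no.


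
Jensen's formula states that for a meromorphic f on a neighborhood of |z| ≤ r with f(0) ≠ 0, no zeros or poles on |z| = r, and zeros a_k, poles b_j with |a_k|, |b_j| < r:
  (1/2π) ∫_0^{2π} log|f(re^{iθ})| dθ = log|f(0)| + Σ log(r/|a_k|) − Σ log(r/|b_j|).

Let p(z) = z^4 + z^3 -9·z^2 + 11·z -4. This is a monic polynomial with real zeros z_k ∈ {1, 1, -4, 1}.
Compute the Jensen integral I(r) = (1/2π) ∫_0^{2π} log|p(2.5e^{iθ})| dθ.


Zeros: -4, 1, 1, 1; r = 2.5.
Inside |z| < r: 1, 1, 1. Outside (|z| ≥ r): -4.
p(0) = -4, so log|p(0)| = log(4) = 1.3863.
Apply Jensen: I(r) = log|p(0)| + Σ_k log(r/|z_k|), summed over zeros inside |z| < r.
  log(r/|z_k|) for z_k = 1: log(2.5/1) = 0.9163
  log(r/|z_k|) for z_k = 1: log(2.5/1) = 0.9163
  log(r/|z_k|) for z_k = 1: log(2.5/1) = 0.9163
  Outside zeros (-4) contribute nothing to the Jensen sum.
Sum over inside zeros: 2.7489.
I(r) = log|p(0)| + (inside sum) = 1.3863 + 2.7489 = 4.1352.
Note: since some zeros are outside |z| ≤ r, the simplified n·log(r) form does NOT apply — only the inside zeros contribute.

I(r) ≈ 4.1352.


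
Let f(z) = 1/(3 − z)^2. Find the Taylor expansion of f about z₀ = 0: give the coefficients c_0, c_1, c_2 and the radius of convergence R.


Let w = z − z₀, so z = z₀ + w.
Then 3 − z = 3 − (z₀ + w) = (3 − z₀) − w = 3 − w.
f(z) = 1/(3 − w)^2 = (1/(3)^2) · (1 − w/(3))^{−2}.
By the binomial series (1−u)^{−2} = Σ_{n≥0} C(n+1, 1) u^n for |u|<1, with u = w/(3):
  c_n = C(n+1, 1) / (3)^(n+2).
  c_0 = 1/(3)^2 = 1/9.
  c_1 = 2/(3)^3 = 2/27.
  c_2 = 3/(3)^4 = 1/27.
The series is valid for |w/d| < 1, i.e. |z − z₀| < |d|.
Radius of convergence: R = |3 − z₀| = |3| = 3 (distance from z₀ to the singularity z = 3).

c_0 = 1/9, c_1 = 2/27, c_2 = 1/27; R = 3.


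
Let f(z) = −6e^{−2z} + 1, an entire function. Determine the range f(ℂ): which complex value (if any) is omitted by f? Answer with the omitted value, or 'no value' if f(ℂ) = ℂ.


Little Picard bounds the complement of f(ℂ) to at most one point.
e^{−2z} is never zero on ℂ, so -6·e^{−2z} takes every value in ℂ ∖ {0}. Adding 1 shifts the range to ℂ ∖ {1}. Thus f omits exactly the value 1.

Omitted value: 1.


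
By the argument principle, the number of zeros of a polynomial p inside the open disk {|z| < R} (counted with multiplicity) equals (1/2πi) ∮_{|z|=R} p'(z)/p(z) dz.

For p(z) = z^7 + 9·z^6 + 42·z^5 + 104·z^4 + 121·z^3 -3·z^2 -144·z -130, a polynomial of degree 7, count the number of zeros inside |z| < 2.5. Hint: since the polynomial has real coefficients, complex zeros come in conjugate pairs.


The zeros of p are: 1, (-1 + 1i), (-1 - 1i), (-2 + 1i), (-2 - 1i), (-2 + 3i), (-2 - 3i).
Their magnitudes are: 1, 1.414, 1.414, 2.236, 2.236, 3.606, 3.606.
Zeros with |z| < R = 2.5: 1, (-1 + 1i), (-1 - 1i), (-2 + 1i), (-2 - 1i).
Count = 5.
By the argument principle, (1/2πi) ∮_{|z|=R} p'(z)/p(z) dz equals exactly this count.

Number of zeros inside |z| < 2.5: 5.


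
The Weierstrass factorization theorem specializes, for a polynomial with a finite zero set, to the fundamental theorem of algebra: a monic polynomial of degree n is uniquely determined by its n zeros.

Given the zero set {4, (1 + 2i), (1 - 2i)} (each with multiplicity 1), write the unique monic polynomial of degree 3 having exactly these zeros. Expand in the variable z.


The polynomial is p(z) = ∏_{α ∈ S} (z − α), where S = {4, (1 + 2i), (1 - 2i)}.
Expanding the product yields: p(z) = z^3 -6·z^2 + 13·z -20.
Note conjugate pairs combine to real quadratics: (z − (1+2i))(z − (1−2i)) = z² − 2z + 5.
The resulting polynomial has degree 3 and real coefficients as required.

p(z) = z^3 -6·z^2 + 13·z -20.


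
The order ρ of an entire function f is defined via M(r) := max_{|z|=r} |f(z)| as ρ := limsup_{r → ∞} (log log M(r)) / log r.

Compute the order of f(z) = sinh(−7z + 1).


sinh(w) is a linear combination of e^{iw} and e^{−iw} (or e^w, e^{−w} in the hyperbolic case), so |sinh(w)| ≤ e^{|w|}. With w = −7z + 1, |w| ≤ 7|z| + 1 = 7r + 1 on |z| = r, giving M(r) ≤ e^{7r + 1}, so ρ ≤ 1. On a suitable ray (z = it for sin/cos; z = t for sinh/cosh, t real → ∞), |sinh(−7z + 1)| grows like e^{7|t|}/2, so ρ ≥ 1. Hence ρ = 1.
Therefore ρ = 1.

Order ρ = 1.


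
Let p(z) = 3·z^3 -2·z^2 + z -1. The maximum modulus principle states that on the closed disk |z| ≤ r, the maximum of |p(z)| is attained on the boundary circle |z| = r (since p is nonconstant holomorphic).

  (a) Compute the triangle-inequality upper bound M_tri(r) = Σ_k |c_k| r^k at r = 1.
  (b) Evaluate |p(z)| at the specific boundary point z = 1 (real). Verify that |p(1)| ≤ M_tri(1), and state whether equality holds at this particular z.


Coefficients: c_0 = -1, c_1 = 1, c_2 = -2, c_3 = 3. Radius r = 1.
Part (a). Triangle bound: M_tri(r) = Σ_k |c_k| r^k
  = |-1|·1^0 + |1|·1^1 + |-2|·1^2 + |3|·1^3
  = 1 + 1 + 2 + 3 = 7.
This bounds M(r) := max_{|z|=r} |p(z)| from above; equality holds iff all terms c_k z^k can be made to align in phase at a single z on |z|=r.
Part (b). At z = 1 (real, on the circle |z| = r):
  p(1) = (-1)·1^0 + (1)·1^1 + (-2)·1^2 + (3)·1^3 = 1.
  |p(1)| = 1.
Check: |p(1)| = 1 ≤ 7 = M_tri(1). ✓ Equality does not hold at z = 1 (the coefficients have mixed signs, so the terms do not all align in phase there).

M_tri(1) = 7; |p(1)| = 1; equality at z=1: no.


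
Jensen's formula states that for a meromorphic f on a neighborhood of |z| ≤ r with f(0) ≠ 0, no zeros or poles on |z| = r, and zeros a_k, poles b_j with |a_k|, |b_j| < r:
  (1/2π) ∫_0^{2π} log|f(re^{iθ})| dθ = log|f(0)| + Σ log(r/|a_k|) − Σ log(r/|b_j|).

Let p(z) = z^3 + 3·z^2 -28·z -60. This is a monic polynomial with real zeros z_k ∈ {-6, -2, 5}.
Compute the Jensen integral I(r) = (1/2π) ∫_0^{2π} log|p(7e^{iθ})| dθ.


Zeros: -6, -2, 5; r = 7.
Inside |z| < r: -6, -2, 5. Outside (|z| ≥ r): ∅.
p(0) = -60, so log|p(0)| = log(60) = 4.0943.
Apply Jensen: I(r) = log|p(0)| + Σ_k log(r/|z_k|), summed over zeros inside |z| < r.
  log(r/|z_k|) for z_k = -6: log(7/6) = 0.1542
  log(r/|z_k|) for z_k = -2: log(7/2) = 1.2528
  log(r/|z_k|) for z_k = 5: log(7/5) = 0.3365
Sum over inside zeros: 1.7434.
I(r) = log|p(0)| + (inside sum) = 4.0943 + 1.7434 = 5.8377.
Closed form (all zeros inside, monic): I(r) = n·log(r) = 3·log(7) = 5.8377. ✓

I(r) ≈ 5.8377.


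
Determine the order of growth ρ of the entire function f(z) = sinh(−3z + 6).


sinh(w) is a linear combination of e^{iw} and e^{−iw} (or e^w, e^{−w} in the hyperbolic case), so |sinh(w)| ≤ e^{|w|}. With w = −3z + 6, |w| ≤ 3|z| + 6 = 3r + 6 on |z| = r, giving M(r) ≤ e^{3r + 6}, so ρ ≤ 1. On a suitable ray (z = it for sin/cos; z = t for sinh/cosh, t real → ∞), |sinh(−3z + 6)| grows like e^{3|t|}/2, so ρ ≥ 1. Hence ρ = 1.
Therefore ρ = 1.

Order ρ = 1.


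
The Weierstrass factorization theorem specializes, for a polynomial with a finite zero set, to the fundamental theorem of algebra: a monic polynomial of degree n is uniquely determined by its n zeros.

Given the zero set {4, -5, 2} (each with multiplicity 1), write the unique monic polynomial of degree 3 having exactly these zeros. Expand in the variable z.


The polynomial is p(z) = ∏_{α ∈ S} (z − α), where S = {4, -5, 2}.
Expanding the product yields: p(z) = z^3 -z^2 -22·z + 40.
The resulting polynomial has degree 3 and real coefficients as required.

p(z) = z^3 -z^2 -22·z + 40.


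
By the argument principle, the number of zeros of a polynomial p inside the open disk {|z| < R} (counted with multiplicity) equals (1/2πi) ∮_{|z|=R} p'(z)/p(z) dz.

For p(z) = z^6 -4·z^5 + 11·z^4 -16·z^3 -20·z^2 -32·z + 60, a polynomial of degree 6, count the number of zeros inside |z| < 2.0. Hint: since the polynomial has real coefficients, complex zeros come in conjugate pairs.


The zeros of p are: (1 + 3i), (1 - 3i), (-1 + 1i), (-1 - 1i), 1, 3.
Their magnitudes are: 3.162, 3.162, 1.414, 1.414, 1, 3.
Zeros with |z| < R = 2.0: (-1 + 1i), (-1 - 1i), 1.
Count = 3.
By the argument principle, (1/2πi) ∮_{|z|=R} p'(z)/p(z) dz equals exactly this count.

Number of zeros inside |z| < 2.0: 3.


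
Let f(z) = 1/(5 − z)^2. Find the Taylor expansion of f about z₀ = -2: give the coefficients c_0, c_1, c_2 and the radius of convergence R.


Let w = z − z₀, so z = z₀ + w.
Then 5 − z = 5 − (z₀ + w) = (5 − z₀) − w = 7 − w.
f(z) = 1/(7 − w)^2 = (1/(7)^2) · (1 − w/(7))^{−2}.
By the binomial series (1−u)^{−2} = Σ_{n≥0} C(n+1, 1) u^n for |u|<1, with u = w/(7):
  c_n = C(n+1, 1) / (7)^(n+2).
  c_0 = 1/(7)^2 = 1/49.
  c_1 = 2/(7)^3 = 2/343.
  c_2 = 3/(7)^4 = 3/2401.
The series is valid for |w/d| < 1, i.e. |z − z₀| < |d|.
Radius of convergence: R = |5 − z₀| = |7| = 7 (distance from z₀ to the singularity z = 5).

c_0 = 1/49, c_1 = 2/343, c_2 = 3/2401; R = 7.


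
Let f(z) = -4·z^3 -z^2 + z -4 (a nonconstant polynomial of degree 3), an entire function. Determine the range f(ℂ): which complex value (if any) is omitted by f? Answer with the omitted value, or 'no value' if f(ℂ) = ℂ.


Little Picard bounds the complement of f(ℂ) to at most one point.
For every w ∈ ℂ, the equation p(z) − w = 0 is a nonconstant polynomial in z and hence has at least one root by the fundamental theorem of algebra. So p is surjective onto ℂ, omitting no value.

Omitted value: no value.


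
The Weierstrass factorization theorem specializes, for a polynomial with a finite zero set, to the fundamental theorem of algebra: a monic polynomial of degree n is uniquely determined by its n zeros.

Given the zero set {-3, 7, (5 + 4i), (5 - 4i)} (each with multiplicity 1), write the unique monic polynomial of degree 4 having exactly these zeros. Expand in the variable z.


The polynomial is p(z) = ∏_{α ∈ S} (z − α), where S = {-3, 7, (5 + 4i), (5 - 4i)}.
Expanding the product yields: p(z) = z^4 -14·z^3 + 60·z^2 + 46·z -861.
Note conjugate pairs combine to real quadratics: (z − (5+4i))(z − (5−4i)) = z² − 10z + 41.
The resulting polynomial has degree 4 and real coefficients as required.

p(z) = z^4 -14·z^3 + 60·z^2 + 46·z -861.


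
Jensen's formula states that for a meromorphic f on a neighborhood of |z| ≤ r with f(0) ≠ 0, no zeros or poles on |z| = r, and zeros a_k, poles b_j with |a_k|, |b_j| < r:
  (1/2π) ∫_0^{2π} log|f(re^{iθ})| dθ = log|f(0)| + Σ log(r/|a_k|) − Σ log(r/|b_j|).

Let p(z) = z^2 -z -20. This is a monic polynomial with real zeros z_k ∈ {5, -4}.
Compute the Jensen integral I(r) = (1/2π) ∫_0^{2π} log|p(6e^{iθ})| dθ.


Zeros: -4, 5; r = 6.
Inside |z| < r: -4, 5. Outside (|z| ≥ r): ∅.
p(0) = -20, so log|p(0)| = log(20) = 2.9957.
Apply Jensen: I(r) = log|p(0)| + Σ_k log(r/|z_k|), summed over zeros inside |z| < r.
  log(r/|z_k|) for z_k = 5: log(6/5) = 0.1823
  log(r/|z_k|) for z_k = -4: log(6/4) = 0.4055
Sum over inside zeros: 0.5878.
I(r) = log|p(0)| + (inside sum) = 2.9957 + 0.5878 = 3.5835.
Closed form (all zeros inside, monic): I(r) = n·log(r) = 2·log(6) = 3.5835. ✓

I(r) ≈ 3.5835.


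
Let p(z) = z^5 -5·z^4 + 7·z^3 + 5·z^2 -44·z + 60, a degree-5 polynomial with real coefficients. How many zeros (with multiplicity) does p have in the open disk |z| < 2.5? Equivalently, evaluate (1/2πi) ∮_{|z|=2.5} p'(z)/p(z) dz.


The zeros of p are: 2, 3, -2, (1 + 2i), (1 - 2i).
Their magnitudes are: 2, 3, 2, 2.236, 2.236.
Zeros with |z| < R = 2.5: 2, -2, (1 + 2i), (1 - 2i).
Count = 4.
By the argument principle, (1/2πi) ∮_{|z|=R} p'(z)/p(z) dz equals exactly this count.

Number of zeros inside |z| < 2.5: 4.


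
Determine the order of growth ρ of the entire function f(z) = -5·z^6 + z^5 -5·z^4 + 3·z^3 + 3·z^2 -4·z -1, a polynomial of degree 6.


|f(z)| ≤ Σ|c_k|·r^k = O(r^6) as r → ∞. Polynomial growth is O(e^{r^ε}) for every ε > 0 (since r^6/e^{r^ε} → 0), so ρ ≤ ε for all ε > 0, i.e. ρ = 0. Every nonconstant polynomial has order 0.
Therefore ρ = 0.

Order ρ = 0.


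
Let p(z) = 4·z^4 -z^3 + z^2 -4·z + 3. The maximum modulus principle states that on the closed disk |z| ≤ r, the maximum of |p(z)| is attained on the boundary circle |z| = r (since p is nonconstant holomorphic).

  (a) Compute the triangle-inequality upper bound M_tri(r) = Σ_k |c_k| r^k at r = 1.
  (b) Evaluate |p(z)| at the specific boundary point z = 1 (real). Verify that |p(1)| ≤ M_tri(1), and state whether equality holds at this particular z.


Coefficients: c_0 = 3, c_1 = -4, c_2 = 1, c_3 = -1, c_4 = 4. Radius r = 1.
Part (a). Triangle bound: M_tri(r) = Σ_k |c_k| r^k
  = |3|·1^0 + |-4|·1^1 + |1|·1^2 + |-1|·1^3 + |4|·1^4
  = 3 + 4 + 1 + 1 + 4 = 13.
This bounds M(r) := max_{|z|=r} |p(z)| from above; equality holds iff all terms c_k z^k can be made to align in phase at a single z on |z|=r.
Part (b). At z = 1 (real, on the circle |z| = r):
  p(1) = (3)·1^0 + (-4)·1^1 + (1)·1^2 + (-1)·1^3 + (4)·1^4 = 3.
  |p(1)| = 3.
Check: |p(1)| = 3 ≤ 13 = M_tri(1). ✓ Equality does not hold at z = 1 (the coefficients have mixed signs, so the terms do not all align in phase there).

M_tri(1) = 13; |p(1)| = 3; equality at z=1: no.


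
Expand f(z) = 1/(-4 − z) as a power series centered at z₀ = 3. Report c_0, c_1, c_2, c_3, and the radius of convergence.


Let w = z − z₀, so z = z₀ + w.
Then -4 − z = -4 − (z₀ + w) = (-4 − z₀) − w = -7 − w.
f(z) = 1/(-7 − w) = (1/(-7)) · 1/(1 − w/(-7)) = Σ_{n≥0} w^n / (-7)^(n+1).
So c_n = 1/(-7)^(n+1):
  c_0 = 1/(-7)^1 = -1/7.
  c_1 = 1/(-7)^2 = 1/49.
  c_2 = 1/(-7)^3 = -1/343.
  c_3 = 1/(-7)^4 = 1/2401.
The series is valid for |w/d| < 1, i.e. |z − z₀| < |d|.
Radius of convergence: R = |-4 − z₀| = |-7| = 7 (distance from z₀ to the singularity z = -4).

c_0 = -1/7, c_1 = 1/49, c_2 = -1/343, c_3 = 1/2401; R = 7.


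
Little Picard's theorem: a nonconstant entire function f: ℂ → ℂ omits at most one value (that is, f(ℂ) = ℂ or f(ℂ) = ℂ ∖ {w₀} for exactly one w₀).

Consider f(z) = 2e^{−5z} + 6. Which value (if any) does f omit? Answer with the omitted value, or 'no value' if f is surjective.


Little Picard bounds the complement of f(ℂ) to at most one point.
e^{−5z} is never zero on ℂ, so 2·e^{−5z} takes every value in ℂ ∖ {0}. Adding 6 shifts the range to ℂ ∖ {6}. Thus f omits exactly the value 6.

Omitted value: 6.


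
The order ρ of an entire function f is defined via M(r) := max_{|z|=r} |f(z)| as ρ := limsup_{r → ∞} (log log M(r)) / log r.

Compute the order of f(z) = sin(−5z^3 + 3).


Write sin(w) = (e^{iw} ± e^{−iw})/(2 or 2i), so |sin(w)| ≤ e^{|w|}. With w = −5z^3 + 3, |w| ≤ 5r^3 + 3 on |z|=r, giving M(r) ≤ e^{5r^3 + 3} and ρ ≤ 3. For the lower bound, choose z on |z|=r with -5z^3 purely imaginary of modulus 5r^3; then |sin(−5z^3 + 3)| grows like e^{5r^3}/2, so ρ ≥ 3. Hence ρ = 3.
Therefore ρ = 3.

Order ρ = 3.


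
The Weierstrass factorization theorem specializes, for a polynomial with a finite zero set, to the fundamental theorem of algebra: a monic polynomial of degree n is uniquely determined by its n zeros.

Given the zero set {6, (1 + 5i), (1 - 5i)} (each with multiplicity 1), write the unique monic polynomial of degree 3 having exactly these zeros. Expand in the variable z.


The polynomial is p(z) = ∏_{α ∈ S} (z − α), where S = {6, (1 + 5i), (1 - 5i)}.
Expanding the product yields: p(z) = z^3 -8·z^2 + 38·z -156.
Note conjugate pairs combine to real quadratics: (z − (1+5i))(z − (1−5i)) = z² − 2z + 26.
The resulting polynomial has degree 3 and real coefficients as required.

p(z) = z^3 -8·z^2 + 38·z -156.


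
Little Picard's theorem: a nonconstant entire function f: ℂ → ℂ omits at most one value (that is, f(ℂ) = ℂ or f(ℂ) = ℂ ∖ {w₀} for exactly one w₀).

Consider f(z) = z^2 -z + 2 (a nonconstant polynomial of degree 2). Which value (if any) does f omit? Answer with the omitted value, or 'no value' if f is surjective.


Little Picard bounds the complement of f(ℂ) to at most one point.
For every w ∈ ℂ, the equation p(z) − w = 0 is a nonconstant polynomial in z and hence has at least one root by the fundamental theorem of algebra. So p is surjective onto ℂ, omitting no value.

Omitted value: no value.


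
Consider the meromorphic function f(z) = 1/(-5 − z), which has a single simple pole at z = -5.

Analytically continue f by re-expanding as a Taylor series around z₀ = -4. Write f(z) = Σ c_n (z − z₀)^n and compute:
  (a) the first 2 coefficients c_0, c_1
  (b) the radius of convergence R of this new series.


Let w = z − z₀, so z = z₀ + w.
Then -5 − z = -5 − (z₀ + w) = (-5 − z₀) − w = -1 − w.
f(z) = 1/(-1 − w) = (1/(-1)) · 1/(1 − w/(-1)) = Σ_{n≥0} w^n / (-1)^(n+1).
So c_n = 1/(-1)^(n+1):
  c_0 = 1/(-1)^1 = -1.
  c_1 = 1/(-1)^2 = 1.
The series is valid for |w/d| < 1, i.e. |z − z₀| < |d|.
Radius of convergence: R = |-5 − z₀| = |-1| = 1 (distance from z₀ to the singularity z = -5).

c_0 = -1, c_1 = 1; R = 1.


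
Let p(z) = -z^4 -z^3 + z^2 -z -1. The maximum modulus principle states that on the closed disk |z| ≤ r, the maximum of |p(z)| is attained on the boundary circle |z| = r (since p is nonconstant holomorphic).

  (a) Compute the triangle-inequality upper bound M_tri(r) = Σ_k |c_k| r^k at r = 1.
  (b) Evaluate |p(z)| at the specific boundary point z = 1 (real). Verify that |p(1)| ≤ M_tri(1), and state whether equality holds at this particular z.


Coefficients: c_0 = -1, c_1 = -1, c_2 = 1, c_3 = -1, c_4 = -1. Radius r = 1.
Part (a). Triangle bound: M_tri(r) = Σ_k |c_k| r^k
  = |-1|·1^0 + |-1|·1^1 + |1|·1^2 + |-1|·1^3 + |-1|·1^4
  = 1 + 1 + 1 + 1 + 1 = 5.
This bounds M(r) := max_{|z|=r} |p(z)| from above; equality holds iff all terms c_k z^k can be made to align in phase at a single z on |z|=r.
Part (b). At z = 1 (real, on the circle |z| = r):
  p(1) = (-1)·1^0 + (-1)·1^1 + (1)·1^2 + (-1)·1^3 + (-1)·1^4 = -3.
  |p(1)| = 3.
Check: |p(1)| = 3 ≤ 5 = M_tri(1). ✓ Equality does not hold at z = 1 (the coefficients have mixed signs, so the terms do not all align in phase there).

M_tri(1) = 5; |p(1)| = 3; equality at z=1: no.


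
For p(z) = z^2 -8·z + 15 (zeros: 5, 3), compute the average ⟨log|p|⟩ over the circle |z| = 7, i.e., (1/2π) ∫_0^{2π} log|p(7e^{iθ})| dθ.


Zeros: 3, 5; r = 7.
Inside |z| < r: 3, 5. Outside (|z| ≥ r): ∅.
p(0) = 15, so log|p(0)| = log(15) = 2.7081.
Apply Jensen: I(r) = log|p(0)| + Σ_k log(r/|z_k|), summed over zeros inside |z| < r.
  log(r/|z_k|) for z_k = 5: log(7/5) = 0.3365
  log(r/|z_k|) for z_k = 3: log(7/3) = 0.8473
Sum over inside zeros: 1.1838.
I(r) = log|p(0)| + (inside sum) = 2.7081 + 1.1838 = 3.8918.
Closed form (all zeros inside, monic): I(r) = n·log(r) = 2·log(7) = 3.8918. ✓

I(r) ≈ 3.8918.


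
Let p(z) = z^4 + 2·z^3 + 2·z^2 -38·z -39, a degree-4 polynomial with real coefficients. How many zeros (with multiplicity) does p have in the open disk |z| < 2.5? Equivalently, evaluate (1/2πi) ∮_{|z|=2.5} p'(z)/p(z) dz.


The zeros of p are: 3, (-2 + 3i), (-2 - 3i), -1.
Their magnitudes are: 3, 3.606, 3.606, 1.
Zeros with |z| < R = 2.5: -1.
Count = 1.
By the argument principle, (1/2πi) ∮_{|z|=R} p'(z)/p(z) dz equals exactly this count.

Number of zeros inside |z| < 2.5: 1.


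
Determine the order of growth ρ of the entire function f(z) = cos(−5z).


cos(w) is a linear combination of e^{iw} and e^{−iw} (or e^w, e^{−w} in the hyperbolic case), so |cos(w)| ≤ e^{|w|}. With w = −5z, |w| ≤ 5|z| + 0 = 5r + 0 on |z| = r, giving M(r) ≤ e^{5r + 0}, so ρ ≤ 1. On a suitable ray (z = it for sin/cos; z = t for sinh/cosh, t real → ∞), |cos(−5z)| grows like e^{5|t|}/2, so ρ ≥ 1. Hence ρ = 1.
Therefore ρ = 1.

Order ρ = 1.


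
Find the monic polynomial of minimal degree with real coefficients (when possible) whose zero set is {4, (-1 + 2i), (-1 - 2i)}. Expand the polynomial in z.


The polynomial is p(z) = ∏_{α ∈ S} (z − α), where S = {4, (-1 + 2i), (-1 - 2i)}.
Expanding the product yields: p(z) = z^3 -2·z^2 -3·z -20.
Note conjugate pairs combine to real quadratics: (z − (-1+2i))(z − (-1−2i)) = z² + 2z + 5.
The resulting polynomial has degree 3 and real coefficients as required.

p(z) = z^3 -2·z^2 -3·z -20.


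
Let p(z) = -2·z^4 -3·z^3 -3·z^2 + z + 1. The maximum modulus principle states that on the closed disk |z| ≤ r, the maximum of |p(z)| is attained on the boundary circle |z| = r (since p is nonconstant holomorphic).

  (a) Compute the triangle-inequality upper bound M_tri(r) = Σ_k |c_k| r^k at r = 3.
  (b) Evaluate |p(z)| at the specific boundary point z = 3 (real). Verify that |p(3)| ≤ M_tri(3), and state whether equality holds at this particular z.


Coefficients: c_0 = 1, c_1 = 1, c_2 = -3, c_3 = -3, c_4 = -2. Radius r = 3.
Part (a). Triangle bound: M_tri(r) = Σ_k |c_k| r^k
  = |1|·3^0 + |1|·3^1 + |-3|·3^2 + |-3|·3^3 + |-2|·3^4
  = 1 + 3 + 27 + 81 + 162 = 274.
This bounds M(r) := max_{|z|=r} |p(z)| from above; equality holds iff all terms c_k z^k can be made to align in phase at a single z on |z|=r.
Part (b). At z = 3 (real, on the circle |z| = r):
  p(3) = (1)·3^0 + (1)·3^1 + (-3)·3^2 + (-3)·3^3 + (-2)·3^4 = -266.
  |p(3)| = 266.
Check: |p(3)| = 266 ≤ 274 = M_tri(3). ✓ Equality does not hold at z = 3 (the coefficients have mixed signs, so the terms do not all align in phase there).

M_tri(3) = 274; |p(3)| = 266; equality at z=3: no.


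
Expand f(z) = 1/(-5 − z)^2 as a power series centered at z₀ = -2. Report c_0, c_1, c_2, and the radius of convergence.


Let w = z − z₀, so z = z₀ + w.
Then -5 − z = -5 − (z₀ + w) = (-5 − z₀) − w = -3 − w.
f(z) = 1/(-3 − w)^2 = (1/(-3)^2) · (1 − w/(-3))^{−2}.
By the binomial series (1−u)^{−2} = Σ_{n≥0} C(n+1, 1) u^n for |u|<1, with u = w/(-3):
  c_n = C(n+1, 1) / (-3)^(n+2).
  c_0 = 1/(-3)^2 = 1/9.
  c_1 = 2/(-3)^3 = -2/27.
  c_2 = 3/(-3)^4 = 1/27.
The series is valid for |w/d| < 1, i.e. |z − z₀| < |d|.
Radius of convergence: R = |-5 − z₀| = |-3| = 3 (distance from z₀ to the singularity z = -5).

c_0 = 1/9, c_1 = -2/27, c_2 = 1/27; R = 3.


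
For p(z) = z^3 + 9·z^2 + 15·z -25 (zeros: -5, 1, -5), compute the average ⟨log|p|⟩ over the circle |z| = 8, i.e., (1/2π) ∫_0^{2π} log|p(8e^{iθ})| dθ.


Zeros: -5, -5, 1; r = 8.
Inside |z| < r: -5, -5, 1. Outside (|z| ≥ r): ∅.
p(0) = -25, so log|p(0)| = log(25) = 3.2189.
Apply Jensen: I(r) = log|p(0)| + Σ_k log(r/|z_k|), summed over zeros inside |z| < r.
  log(r/|z_k|) for z_k = -5: log(8/5) = 0.4700
  log(r/|z_k|) for z_k = 1: log(8/1) = 2.0794
  log(r/|z_k|) for z_k = -5: log(8/5) = 0.4700
Sum over inside zeros: 3.0194.
I(r) = log|p(0)| + (inside sum) = 3.2189 + 3.0194 = 6.2383.
Closed form (all zeros inside, monic): I(r) = n·log(r) = 3·log(8) = 6.2383. ✓

I(r) ≈ 6.2383.


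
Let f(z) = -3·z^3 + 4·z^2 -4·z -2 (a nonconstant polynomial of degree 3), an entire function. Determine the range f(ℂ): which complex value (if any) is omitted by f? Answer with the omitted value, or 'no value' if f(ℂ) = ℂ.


Little Picard bounds the complement of f(ℂ) to at most one point.
For every w ∈ ℂ, the equation p(z) − w = 0 is a nonconstant polynomial in z and hence has at least one root by the fundamental theorem of algebra. So p is surjective onto ℂ, omitting no value.

Omitted value: no value.


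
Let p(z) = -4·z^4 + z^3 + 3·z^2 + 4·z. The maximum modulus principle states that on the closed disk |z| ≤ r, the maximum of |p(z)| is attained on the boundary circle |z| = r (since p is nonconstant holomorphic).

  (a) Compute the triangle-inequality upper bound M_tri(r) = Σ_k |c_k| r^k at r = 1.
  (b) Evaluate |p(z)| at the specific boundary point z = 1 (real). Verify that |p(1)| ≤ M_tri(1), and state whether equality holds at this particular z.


Coefficients: c_0 = 0, c_1 = 4, c_2 = 3, c_3 = 1, c_4 = -4. Radius r = 1.
Part (a). Triangle bound: M_tri(r) = Σ_k |c_k| r^k
  = |0|·1^0 + |4|·1^1 + |3|·1^2 + |1|·1^3 + |-4|·1^4
  = 0 + 4 + 3 + 1 + 4 = 12.
This bounds M(r) := max_{|z|=r} |p(z)| from above; equality holds iff all terms c_k z^k can be made to align in phase at a single z on |z|=r.
Part (b). At z = 1 (real, on the circle |z| = r):
  p(1) = (0)·1^0 + (4)·1^1 + (3)·1^2 + (1)·1^3 + (-4)·1^4 = 4.
  |p(1)| = 4.
Check: |p(1)| = 4 ≤ 12 = M_tri(1). ✓ Equality does not hold at z = 1 (the coefficients have mixed signs, so the terms do not all align in phase there).

M_tri(1) = 12; |p(1)| = 4; equality at z=1: no.


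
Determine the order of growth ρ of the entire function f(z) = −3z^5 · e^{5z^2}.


M(r) = max_{|z|=r} |-3|·|z|^5·|e^{5z^2}| = 3·r^5 · e^{5r^2} (the factors attain their maxima compatibly on |z|=r). Then log M(r) = log 3 + 5·log r + 5r^2, dominated by the last term, so log log M(r) ~ 2·log r. The polynomial factor -3z^5 contributes only a log r term and does not affect the order. ρ = 2.
Therefore ρ = 2.

Order ρ = 2.


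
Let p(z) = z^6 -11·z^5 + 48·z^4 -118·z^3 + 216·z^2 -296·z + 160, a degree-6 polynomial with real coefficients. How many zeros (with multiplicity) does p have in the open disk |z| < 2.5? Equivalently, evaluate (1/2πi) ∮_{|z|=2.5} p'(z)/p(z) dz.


The zeros of p are: 1, (0 + 2i), (0 - 2i), 4, (3 + 1i), (3 - 1i).
Their magnitudes are: 1, 2, 2, 4, 3.162, 3.162.
Zeros with |z| < R = 2.5: 1, (0 + 2i), (0 - 2i).
Count = 3.
By the argument principle, (1/2πi) ∮_{|z|=R} p'(z)/p(z) dz equals exactly this count.

Number of zeros inside |z| < 2.5: 3.


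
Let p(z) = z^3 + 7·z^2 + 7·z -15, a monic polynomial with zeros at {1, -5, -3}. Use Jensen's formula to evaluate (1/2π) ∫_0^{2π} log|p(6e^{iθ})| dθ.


Zeros: -5, -3, 1; r = 6.
Inside |z| < r: -5, -3, 1. Outside (|z| ≥ r): ∅.
p(0) = -15, so log|p(0)| = log(15) = 2.7081.
Apply Jensen: I(r) = log|p(0)| + Σ_k log(r/|z_k|), summed over zeros inside |z| < r.
  log(r/|z_k|) for z_k = 1: log(6/1) = 1.7918
  log(r/|z_k|) for z_k = -5: log(6/5) = 0.1823
  log(r/|z_k|) for z_k = -3: log(6/3) = 0.6931
Sum over inside zeros: 2.6672.
I(r) = log|p(0)| + (inside sum) = 2.7081 + 2.6672 = 5.3753.
Closed form (all zeros inside, monic): I(r) = n·log(r) = 3·log(6) = 5.3753. ✓

I(r) ≈ 5.3753.


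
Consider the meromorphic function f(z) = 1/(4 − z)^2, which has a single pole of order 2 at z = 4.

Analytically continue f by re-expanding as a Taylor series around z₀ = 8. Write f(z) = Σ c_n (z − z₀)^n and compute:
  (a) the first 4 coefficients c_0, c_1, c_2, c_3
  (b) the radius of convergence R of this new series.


Let w = z − z₀, so z = z₀ + w.
Then 4 − z = 4 − (z₀ + w) = (4 − z₀) − w = -4 − w.
f(z) = 1/(-4 − w)^2 = (1/(-4)^2) · (1 − w/(-4))^{−2}.
By the binomial series (1−u)^{−2} = Σ_{n≥0} C(n+1, 1) u^n for |u|<1, with u = w/(-4):
  c_n = C(n+1, 1) / (-4)^(n+2).
  c_0 = 1/(-4)^2 = 1/16.
  c_1 = 2/(-4)^3 = -1/32.
  c_2 = 3/(-4)^4 = 3/256.
  c_3 = 4/(-4)^5 = -1/256.
The series is valid for |w/d| < 1, i.e. |z − z₀| < |d|.
Radius of convergence: R = |4 − z₀| = |-4| = 4 (distance from z₀ to the singularity z = 4).

c_0 = 1/16, c_1 = -1/32, c_2 = 3/256, c_3 = -1/256; R = 4.


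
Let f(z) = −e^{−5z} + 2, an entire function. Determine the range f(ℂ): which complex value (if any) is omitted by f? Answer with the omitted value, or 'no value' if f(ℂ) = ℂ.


Little Picard bounds the complement of f(ℂ) to at most one point.
e^{−5z} is never zero on ℂ, so -1·e^{−5z} takes every value in ℂ ∖ {0}. Adding 2 shifts the range to ℂ ∖ {2}. Thus f omits exactly the value 2.

Omitted value: 2.


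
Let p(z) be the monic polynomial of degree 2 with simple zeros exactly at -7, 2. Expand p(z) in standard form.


The polynomial is p(z) = ∏_{α ∈ S} (z − α), where S = {-7, 2}.
Expanding the product yields: p(z) = z^2 + 5·z -14.
The resulting polynomial has degree 2 and real coefficients as required.

p(z) = z^2 + 5·z -14.


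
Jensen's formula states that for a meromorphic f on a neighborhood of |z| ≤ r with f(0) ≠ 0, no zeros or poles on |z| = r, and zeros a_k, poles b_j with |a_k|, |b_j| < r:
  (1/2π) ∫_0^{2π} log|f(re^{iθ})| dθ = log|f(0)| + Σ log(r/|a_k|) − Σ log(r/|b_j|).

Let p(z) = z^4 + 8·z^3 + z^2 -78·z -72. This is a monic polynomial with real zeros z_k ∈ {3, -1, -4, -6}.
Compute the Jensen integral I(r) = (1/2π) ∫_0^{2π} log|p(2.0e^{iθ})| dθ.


Zeros: -6, -4, -1, 3; r = 2.0.
Inside |z| < r: -1. Outside (|z| ≥ r): -6, -4, 3.
p(0) = -72, so log|p(0)| = log(72) = 4.2767.
Apply Jensen: I(r) = log|p(0)| + Σ_k log(r/|z_k|), summed over zeros inside |z| < r.
  log(r/|z_k|) for z_k = -1: log(2.0/1) = 0.6931
  Outside zeros (-6, -4, 3) contribute nothing to the Jensen sum.
Sum over inside zeros: 0.6931.
I(r) = log|p(0)| + (inside sum) = 4.2767 + 0.6931 = 4.9698.
Note: since some zeros are outside |z| ≤ r, the simplified n·log(r) form does NOT apply — only the inside zeros contribute.

I(r) ≈ 4.9698.


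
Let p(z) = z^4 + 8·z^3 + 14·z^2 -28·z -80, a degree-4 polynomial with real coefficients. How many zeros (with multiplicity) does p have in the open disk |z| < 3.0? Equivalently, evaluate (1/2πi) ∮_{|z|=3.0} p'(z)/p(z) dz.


The zeros of p are: -4, 2, (-3 + 1i), (-3 - 1i).
Their magnitudes are: 4, 2, 3.162, 3.162.
Zeros with |z| < R = 3.0: 2.
Count = 1.
By the argument principle, (1/2πi) ∮_{|z|=R} p'(z)/p(z) dz equals exactly this count.

Number of zeros inside |z| < 3.0: 1.


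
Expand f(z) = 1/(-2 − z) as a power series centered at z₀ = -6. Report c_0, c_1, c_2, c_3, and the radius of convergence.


Let w = z − z₀, so z = z₀ + w.
Then -2 − z = -2 − (z₀ + w) = (-2 − z₀) − w = 4 − w.
f(z) = 1/(4 − w) = (1/(4)) · 1/(1 − w/(4)) = Σ_{n≥0} w^n / (4)^(n+1).
So c_n = 1/(4)^(n+1):
  c_0 = 1/(4)^1 = 1/4.
  c_1 = 1/(4)^2 = 1/16.
  c_2 = 1/(4)^3 = 1/64.
  c_3 = 1/(4)^4 = 1/256.
The series is valid for |w/d| < 1, i.e. |z − z₀| < |d|.
Radius of convergence: R = |-2 − z₀| = |4| = 4 (distance from z₀ to the singularity z = -2).

c_0 = 1/4, c_1 = 1/16, c_2 = 1/64, c_3 = 1/256; R = 4.


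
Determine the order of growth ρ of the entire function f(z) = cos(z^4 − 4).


Write cos(w) = (e^{iw} ± e^{−iw})/(2 or 2i), so |cos(w)| ≤ e^{|w|}. With w = z^4 − 4, |w| ≤ 1r^4 + 4 on |z|=r, giving M(r) ≤ e^{1r^4 + 4} and ρ ≤ 4. For the lower bound, choose z on |z|=r with 1z^4 purely imaginary of modulus 1r^4; then |cos(z^4 − 4)| grows like e^{1r^4}/2, so ρ ≥ 4. Hence ρ = 4.
Therefore ρ = 4.

Order ρ = 4.


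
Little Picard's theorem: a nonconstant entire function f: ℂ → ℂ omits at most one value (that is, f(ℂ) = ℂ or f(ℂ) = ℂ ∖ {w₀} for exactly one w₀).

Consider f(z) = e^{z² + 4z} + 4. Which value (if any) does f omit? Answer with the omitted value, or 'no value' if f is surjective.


Little Picard bounds the complement of f(ℂ) to at most one point.
The exponent g(z) = z² + 4z is a nonconstant polynomial, hence surjective onto ℂ. So e^{g(z)} takes every value in {e^w : w ∈ ℂ} = ℂ ∖ {0}. Adding 4 shifts the range to ℂ ∖ {4}. f omits exactly 4.

Omitted value: 4.
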